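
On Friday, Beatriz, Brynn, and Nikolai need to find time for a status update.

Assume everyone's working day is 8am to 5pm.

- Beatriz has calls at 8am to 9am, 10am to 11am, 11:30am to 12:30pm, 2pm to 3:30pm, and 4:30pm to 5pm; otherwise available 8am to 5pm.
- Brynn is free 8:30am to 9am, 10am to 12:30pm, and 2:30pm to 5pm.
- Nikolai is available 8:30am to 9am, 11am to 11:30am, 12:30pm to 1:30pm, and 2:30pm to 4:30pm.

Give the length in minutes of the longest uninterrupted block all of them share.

60 minutes

Beatriz free within 08:00–17:00: 09:00–10:00, 11:00–11:30, 12:30–14:00, 15:30–16:30.
Beatriz ∩ Brynn: 11:00–11:30, 15:30–16:30.
Beatriz ∩ Brynn ∩ Nikolai: 11:00–11:30, 15:30–16:30.
Common window lengths: 30, 60 min; longest is 60.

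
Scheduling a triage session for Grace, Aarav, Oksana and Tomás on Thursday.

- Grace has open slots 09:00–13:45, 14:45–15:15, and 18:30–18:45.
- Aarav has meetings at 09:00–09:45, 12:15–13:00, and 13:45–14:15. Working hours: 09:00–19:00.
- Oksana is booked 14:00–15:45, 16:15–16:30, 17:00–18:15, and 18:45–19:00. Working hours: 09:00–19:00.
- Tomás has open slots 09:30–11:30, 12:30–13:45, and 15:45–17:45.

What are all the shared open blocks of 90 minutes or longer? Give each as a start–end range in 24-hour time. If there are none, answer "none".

09:45–11:30

Aarav free within 09:00–19:00: 09:45–12:15, 13:00–13:45, 14:15–19:00.
Oksana free within 09:00–19:00: 09:00–14:00, 15:45–16:15, 16:30–17:00, 18:15–18:45.
Grace ∩ Aarav: 09:45–12:15, 13:00–13:45, 14:45–15:15, 18:30–18:45.
Grace ∩ Aarav ∩ Oksana: 09:45–12:15, 13:00–13:45, 18:30–18:45.
Grace ∩ Aarav ∩ Oksana ∩ Tomás: 09:45–11:30, 13:00–13:45.
Windows ≥ 90 min: 09:45–11:30.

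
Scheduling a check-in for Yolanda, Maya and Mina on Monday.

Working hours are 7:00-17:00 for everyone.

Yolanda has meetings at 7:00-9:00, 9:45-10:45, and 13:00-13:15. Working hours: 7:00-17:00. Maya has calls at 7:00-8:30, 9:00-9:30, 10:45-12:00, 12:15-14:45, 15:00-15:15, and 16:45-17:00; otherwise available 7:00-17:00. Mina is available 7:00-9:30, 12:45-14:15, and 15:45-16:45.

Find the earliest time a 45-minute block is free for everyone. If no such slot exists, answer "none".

15:45

Yolanda free within 07:00–17:00: 09:00–09:45, 10:45–13:00, 13:15–17:00.
Maya free within 07:00–17:00: 08:30–09:00, 09:30–10:45, 12:00–12:15, 14:45–15:00, 15:15–16:45.
Yolanda ∩ Maya: 09:30–09:45, 12:00–12:15, 14:45–15:00, 15:15–16:45.
Yolanda ∩ Maya ∩ Mina: 15:45–16:45.
Windows ≥ 45 min: 15:45–16:45.
Earliest such window starts at 15:45.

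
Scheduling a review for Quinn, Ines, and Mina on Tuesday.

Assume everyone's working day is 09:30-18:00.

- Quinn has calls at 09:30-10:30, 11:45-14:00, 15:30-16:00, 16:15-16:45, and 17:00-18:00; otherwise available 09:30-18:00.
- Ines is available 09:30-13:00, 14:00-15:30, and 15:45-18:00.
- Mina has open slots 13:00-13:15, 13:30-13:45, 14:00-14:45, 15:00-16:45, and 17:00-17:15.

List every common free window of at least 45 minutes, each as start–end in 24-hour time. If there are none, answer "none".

14:00–14:45

Quinn free within 09:30–18:00: 10:30–11:45, 14:00–15:30, 16:00–16:15, 16:45–17:00.
Quinn ∩ Ines: 10:30–11:45, 14:00–15:30, 16:00–16:15, 16:45–17:00.
Quinn ∩ Ines ∩ Mina: 14:00–14:45, 15:00–15:30, 16:00–16:15.
Windows ≥ 45 min: 14:00–14:45.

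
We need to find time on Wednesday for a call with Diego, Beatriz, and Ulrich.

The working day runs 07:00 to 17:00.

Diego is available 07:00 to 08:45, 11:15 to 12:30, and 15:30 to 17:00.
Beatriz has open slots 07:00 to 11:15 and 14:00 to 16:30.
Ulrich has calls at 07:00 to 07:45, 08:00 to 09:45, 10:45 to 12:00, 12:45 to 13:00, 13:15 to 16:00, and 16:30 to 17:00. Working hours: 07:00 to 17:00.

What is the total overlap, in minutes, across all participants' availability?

Ulrich free within 07:00–17:00: 07:45–08:00, 09:45–10:45, 12:00–12:45, 13:00–13:15, 16:00–16:30.
Diego ∩ Beatriz: 07:00–08:45, 15:30–16:30.
Diego ∩ Beatriz ∩ Ulrich: 07:45–08:00, 16:00–16:30.
Total common minutes: 15 + 30 = 45.

45 minutes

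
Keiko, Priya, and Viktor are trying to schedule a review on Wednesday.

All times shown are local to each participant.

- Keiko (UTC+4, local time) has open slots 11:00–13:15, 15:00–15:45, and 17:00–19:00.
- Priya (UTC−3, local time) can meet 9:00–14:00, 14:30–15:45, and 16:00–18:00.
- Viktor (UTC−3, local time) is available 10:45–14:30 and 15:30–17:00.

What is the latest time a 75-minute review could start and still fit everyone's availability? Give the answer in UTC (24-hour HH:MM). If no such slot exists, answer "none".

13:45

Keiko → UTC: 07:00–09:15, 11:00–11:45, 13:00–15:00.
Priya → UTC: 12:00–17:00, 17:30–18:45, 19:00–21:00.
Viktor → UTC: 13:45–17:30, 18:30–20:00.
Keiko ∩ Priya: 13:00–15:00.
Keiko ∩ Priya ∩ Viktor: 13:45–15:00.
Windows ≥ 75 min: 13:45–15:00.
Latest start in the last window 13:45–15:00 is 15:00 − 75 min = 13:45.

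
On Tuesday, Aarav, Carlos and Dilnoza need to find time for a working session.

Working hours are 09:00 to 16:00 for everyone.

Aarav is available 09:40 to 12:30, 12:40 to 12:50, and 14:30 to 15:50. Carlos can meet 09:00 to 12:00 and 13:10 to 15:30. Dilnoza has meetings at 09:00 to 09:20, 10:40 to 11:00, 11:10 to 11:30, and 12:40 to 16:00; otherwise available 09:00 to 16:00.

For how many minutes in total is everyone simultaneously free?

Dilnoza free within 09:00–16:00: 09:20–10:40, 11:00–11:10, 11:30–12:40.
Aarav ∩ Carlos: 09:40–12:00, 14:30–15:30.
Aarav ∩ Carlos ∩ Dilnoza: 09:40–10:40, 11:00–11:10, 11:30–12:00.
Total common minutes: 60 + 10 + 30 = 100.

100 minutes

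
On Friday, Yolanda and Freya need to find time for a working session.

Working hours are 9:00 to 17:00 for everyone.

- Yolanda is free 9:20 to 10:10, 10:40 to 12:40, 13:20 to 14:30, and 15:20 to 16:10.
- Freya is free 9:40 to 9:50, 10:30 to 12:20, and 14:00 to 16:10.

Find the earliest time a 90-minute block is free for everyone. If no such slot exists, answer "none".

Yolanda ∩ Freya: 09:40–09:50, 10:40–12:20, 14:00–14:30, 15:20–16:10.
Windows ≥ 90 min: 10:40–12:20.
Earliest such window starts at 10:40.

10:40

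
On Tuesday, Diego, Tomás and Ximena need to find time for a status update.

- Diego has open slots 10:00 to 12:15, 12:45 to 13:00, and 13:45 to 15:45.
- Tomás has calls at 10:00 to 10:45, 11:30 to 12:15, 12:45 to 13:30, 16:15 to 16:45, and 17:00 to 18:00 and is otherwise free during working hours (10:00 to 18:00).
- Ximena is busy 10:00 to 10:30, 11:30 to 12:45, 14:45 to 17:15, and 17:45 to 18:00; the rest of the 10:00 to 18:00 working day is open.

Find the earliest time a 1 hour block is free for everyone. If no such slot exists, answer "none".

13:45

Tomás free within 10:00–18:00: 10:45–11:30, 12:15–12:45, 13:30–16:15, 16:45–17:00.
Ximena free within 10:00–18:00: 10:30–11:30, 12:45–14:45, 17:15–17:45.
Diego ∩ Tomás: 10:45–11:30, 13:45–15:45.
Diego ∩ Tomás ∩ Ximena: 10:45–11:30, 13:45–14:45.
Windows ≥ 60 min: 13:45–14:45.
Earliest such window starts at 13:45.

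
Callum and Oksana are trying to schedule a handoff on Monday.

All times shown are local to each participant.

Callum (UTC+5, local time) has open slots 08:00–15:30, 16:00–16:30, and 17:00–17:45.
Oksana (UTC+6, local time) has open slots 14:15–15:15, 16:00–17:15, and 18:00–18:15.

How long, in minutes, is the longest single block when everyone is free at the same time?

60 minutes

Callum → UTC: 03:00–10:30, 11:00–11:30, 12:00–12:45.
Oksana → UTC: 08:15–09:15, 10:00–11:15, 12:00–12:15.
Callum ∩ Oksana: 08:15–09:15, 10:00–10:30, 11:00–11:15, 12:00–12:15.
Common window lengths: 60, 30, 15, 15 min; longest is 60.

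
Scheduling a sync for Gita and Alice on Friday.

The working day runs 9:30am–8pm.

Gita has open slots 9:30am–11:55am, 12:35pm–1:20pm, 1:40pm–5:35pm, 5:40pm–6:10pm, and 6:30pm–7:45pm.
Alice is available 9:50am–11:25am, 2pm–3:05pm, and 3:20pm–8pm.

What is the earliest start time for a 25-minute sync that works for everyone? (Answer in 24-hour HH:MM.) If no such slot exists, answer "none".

09:50

Gita ∩ Alice: 09:50–11:25, 14:00–15:05, 15:20–17:35, 17:40–18:10, 18:30–19:45.
Windows ≥ 25 min: 09:50–11:25, 14:00–15:05, 15:20–17:35, 17:40–18:10, 18:30–19:45.
Earliest such window starts at 09:50.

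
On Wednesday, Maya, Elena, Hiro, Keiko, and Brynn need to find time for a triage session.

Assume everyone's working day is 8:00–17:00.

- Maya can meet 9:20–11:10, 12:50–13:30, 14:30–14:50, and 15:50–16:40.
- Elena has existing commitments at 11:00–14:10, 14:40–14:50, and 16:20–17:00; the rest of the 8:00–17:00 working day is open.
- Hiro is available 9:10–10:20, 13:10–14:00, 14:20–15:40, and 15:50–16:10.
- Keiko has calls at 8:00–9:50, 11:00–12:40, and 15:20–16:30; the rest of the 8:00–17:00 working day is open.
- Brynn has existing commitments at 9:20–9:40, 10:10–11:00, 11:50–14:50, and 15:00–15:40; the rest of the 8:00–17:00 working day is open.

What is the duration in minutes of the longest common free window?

20 minutes

Elena free within 08:00–17:00: 08:00–11:00, 14:10–14:40, 14:50–16:20.
Keiko free within 08:00–17:00: 09:50–11:00, 12:40–15:20, 16:30–17:00.
Brynn free within 08:00–17:00: 08:00–09:20, 09:40–10:10, 11:00–11:50, 14:50–15:00, 15:40–17:00.
Maya ∩ Elena: 09:20–11:00, 14:30–14:40, 15:50–16:20.
Maya ∩ Elena ∩ Hiro: 09:20–10:20, 14:30–14:40, 15:50–16:10.
Maya ∩ Elena ∩ Hiro ∩ Keiko: 09:50–10:20, 14:30–14:40.
Maya ∩ Elena ∩ Hiro ∩ Keiko ∩ Brynn: 09:50–10:10.
Single common window of 20 minutes.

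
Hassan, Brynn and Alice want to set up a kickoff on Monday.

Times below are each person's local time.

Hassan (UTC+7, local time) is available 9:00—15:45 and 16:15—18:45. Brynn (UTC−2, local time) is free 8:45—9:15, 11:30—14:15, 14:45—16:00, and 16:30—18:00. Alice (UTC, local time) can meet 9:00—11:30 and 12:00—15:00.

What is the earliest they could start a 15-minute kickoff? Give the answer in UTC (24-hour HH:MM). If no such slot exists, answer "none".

Hassan → UTC: 02:00–08:45, 09:15–11:45.
Brynn → UTC: 10:45–11:15, 13:30–16:15, 16:45–18:00, 18:30–20:00.
Alice → UTC: 09:00–11:30, 12:00–15:00.
Hassan ∩ Brynn: 10:45–11:15.
Hassan ∩ Brynn ∩ Alice: 10:45–11:15.
Windows ≥ 15 min: 10:45–11:15.
Earliest such window starts at 10:45.

10:45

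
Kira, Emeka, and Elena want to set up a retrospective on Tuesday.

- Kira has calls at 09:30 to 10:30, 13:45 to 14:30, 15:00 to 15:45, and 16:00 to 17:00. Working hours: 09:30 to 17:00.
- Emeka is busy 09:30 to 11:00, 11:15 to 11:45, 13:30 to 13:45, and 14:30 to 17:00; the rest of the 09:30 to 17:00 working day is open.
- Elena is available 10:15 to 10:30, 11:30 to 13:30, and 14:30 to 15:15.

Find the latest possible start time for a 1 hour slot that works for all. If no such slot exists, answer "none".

12:30

Kira free within 09:30–17:00: 10:30–13:45, 14:30–15:00, 15:45–16:00.
Emeka free within 09:30–17:00: 11:00–11:15, 11:45–13:30, 13:45–14:30.
Kira ∩ Emeka: 11:00–11:15, 11:45–13:30.
Kira ∩ Emeka ∩ Elena: 11:45–13:30.
Windows ≥ 60 min: 11:45–13:30.
Latest start in the last window 11:45–13:30 is 13:30 − 60 min = 12:30.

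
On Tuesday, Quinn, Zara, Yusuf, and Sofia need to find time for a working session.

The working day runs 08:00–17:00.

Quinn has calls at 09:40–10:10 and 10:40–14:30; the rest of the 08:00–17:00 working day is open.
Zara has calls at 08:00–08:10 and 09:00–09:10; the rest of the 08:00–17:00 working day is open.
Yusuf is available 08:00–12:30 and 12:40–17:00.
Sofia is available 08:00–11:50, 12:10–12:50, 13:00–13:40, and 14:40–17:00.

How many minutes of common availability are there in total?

Quinn free within 08:00–17:00: 08:00–09:40, 10:10–10:40, 14:30–17:00.
Zara free within 08:00–17:00: 08:10–09:00, 09:10–17:00.
Quinn ∩ Zara: 08:10–09:00, 09:10–09:40, 10:10–10:40, 14:30–17:00.
Quinn ∩ Zara ∩ Yusuf: 08:10–09:00, 09:10–09:40, 10:10–10:40, 14:30–17:00.
Quinn ∩ Zara ∩ Yusuf ∩ Sofia: 08:10–09:00, 09:10–09:40, 10:10–10:40, 14:40–17:00.
Total common minutes: 50 + 30 + 30 + 140 = 250.

250 minutes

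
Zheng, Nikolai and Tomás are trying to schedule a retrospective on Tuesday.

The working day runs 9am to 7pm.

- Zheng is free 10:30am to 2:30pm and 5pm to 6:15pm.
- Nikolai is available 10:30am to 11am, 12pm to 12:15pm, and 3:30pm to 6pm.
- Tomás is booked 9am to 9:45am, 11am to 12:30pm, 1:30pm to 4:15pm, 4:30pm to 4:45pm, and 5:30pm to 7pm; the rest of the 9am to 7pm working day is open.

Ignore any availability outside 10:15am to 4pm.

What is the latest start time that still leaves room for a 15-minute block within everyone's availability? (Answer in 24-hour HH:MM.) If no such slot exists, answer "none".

Tomás free within 09:00–19:00: 09:45–11:00, 12:30–13:30, 16:15–16:30, 16:45–17:30.
Zheng ∩ Nikolai: 10:30–11:00, 12:00–12:15, 17:00–18:00.
Zheng ∩ Nikolai ∩ Tomás: 10:30–11:00, 17:00–17:30.
Restricted to 10:15–16:00: 10:30–11:00.
Windows ≥ 15 min: 10:30–11:00.
Latest start in the last window 10:30–11:00 is 11:00 − 15 min = 10:45.

10:45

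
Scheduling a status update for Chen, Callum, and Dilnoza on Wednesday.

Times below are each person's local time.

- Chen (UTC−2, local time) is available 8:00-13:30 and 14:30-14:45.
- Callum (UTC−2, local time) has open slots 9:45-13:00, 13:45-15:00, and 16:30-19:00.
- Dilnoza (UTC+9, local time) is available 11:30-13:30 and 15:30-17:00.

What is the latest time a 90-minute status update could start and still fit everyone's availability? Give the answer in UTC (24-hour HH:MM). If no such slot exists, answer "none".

none

Chen → UTC: 10:00–15:30, 16:30–16:45.
Callum → UTC: 11:45–15:00, 15:45–17:00, 18:30–21:00.
Dilnoza → UTC: 02:30–04:30, 06:30–08:00.
Chen ∩ Callum: 11:45–15:00, 16:30–16:45.
Chen ∩ Callum ∩ Dilnoza: (none).
Windows ≥ 90 min: (none).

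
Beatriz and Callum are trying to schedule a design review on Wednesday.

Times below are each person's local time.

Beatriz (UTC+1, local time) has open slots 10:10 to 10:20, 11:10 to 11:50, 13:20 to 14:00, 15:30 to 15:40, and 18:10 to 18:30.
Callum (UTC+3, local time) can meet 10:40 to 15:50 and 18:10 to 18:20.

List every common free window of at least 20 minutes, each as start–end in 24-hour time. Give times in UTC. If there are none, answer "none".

10:10–10:50, 12:20–12:50

Beatriz → UTC: 09:10–09:20, 10:10–10:50, 12:20–13:00, 14:30–14:40, 17:10–17:30.
Callum → UTC: 07:40–12:50, 15:10–15:20.
Beatriz ∩ Callum: 09:10–09:20, 10:10–10:50, 12:20–12:50.
Windows ≥ 20 min: 10:10–10:50, 12:20–12:50.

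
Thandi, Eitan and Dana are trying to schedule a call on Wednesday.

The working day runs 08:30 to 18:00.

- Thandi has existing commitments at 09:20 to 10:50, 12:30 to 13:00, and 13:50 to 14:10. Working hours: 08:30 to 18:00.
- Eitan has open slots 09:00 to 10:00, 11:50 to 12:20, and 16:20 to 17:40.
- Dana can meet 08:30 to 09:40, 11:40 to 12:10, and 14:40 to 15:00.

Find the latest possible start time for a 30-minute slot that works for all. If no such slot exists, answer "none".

none

Thandi free within 08:30–18:00: 08:30–09:20, 10:50–12:30, 13:00–13:50, 14:10–18:00.
Thandi ∩ Eitan: 09:00–09:20, 11:50–12:20, 16:20–17:40.
Thandi ∩ Eitan ∩ Dana: 09:00–09:20, 11:50–12:10.
Windows ≥ 30 min: (none).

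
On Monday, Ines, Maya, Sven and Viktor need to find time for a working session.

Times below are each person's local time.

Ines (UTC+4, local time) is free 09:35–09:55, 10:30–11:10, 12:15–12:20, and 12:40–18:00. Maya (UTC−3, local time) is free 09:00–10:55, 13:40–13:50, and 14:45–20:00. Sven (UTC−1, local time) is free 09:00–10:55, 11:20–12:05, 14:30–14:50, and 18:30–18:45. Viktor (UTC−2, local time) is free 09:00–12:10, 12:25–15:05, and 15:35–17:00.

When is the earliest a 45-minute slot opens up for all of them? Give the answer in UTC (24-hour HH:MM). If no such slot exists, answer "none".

12:20

Ines → UTC: 05:35–05:55, 06:30–07:10, 08:15–08:20, 08:40–14:00.
Maya → UTC: 12:00–13:55, 16:40–16:50, 17:45–23:00.
Sven → UTC: 10:00–11:55, 12:20–13:05, 15:30–15:50, 19:30–19:45.
Viktor → UTC: 11:00–14:10, 14:25–17:05, 17:35–19:00.
Ines ∩ Maya: 12:00–13:55.
Ines ∩ Maya ∩ Sven: 12:20–13:05.
Ines ∩ Maya ∩ Sven ∩ Viktor: 12:20–13:05.
Windows ≥ 45 min: 12:20–13:05.
Earliest such window starts at 12:20.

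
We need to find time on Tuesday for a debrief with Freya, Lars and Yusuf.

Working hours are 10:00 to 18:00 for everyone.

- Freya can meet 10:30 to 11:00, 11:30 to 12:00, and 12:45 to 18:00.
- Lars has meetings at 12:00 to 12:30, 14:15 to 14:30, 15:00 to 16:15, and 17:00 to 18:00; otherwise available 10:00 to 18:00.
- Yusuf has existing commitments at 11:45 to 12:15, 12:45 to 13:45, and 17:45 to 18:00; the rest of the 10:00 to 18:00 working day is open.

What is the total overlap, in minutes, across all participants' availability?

Lars free within 10:00–18:00: 10:00–12:00, 12:30–14:15, 14:30–15:00, 16:15–17:00.
Yusuf free within 10:00–18:00: 10:00–11:45, 12:15–12:45, 13:45–17:45.
Freya ∩ Lars: 10:30–11:00, 11:30–12:00, 12:45–14:15, 14:30–15:00, 16:15–17:00.
Freya ∩ Lars ∩ Yusuf: 10:30–11:00, 11:30–11:45, 13:45–14:15, 14:30–15:00, 16:15–17:00.
Total common minutes: 30 + 15 + 30 + 30 + 45 = 150.

150 minutes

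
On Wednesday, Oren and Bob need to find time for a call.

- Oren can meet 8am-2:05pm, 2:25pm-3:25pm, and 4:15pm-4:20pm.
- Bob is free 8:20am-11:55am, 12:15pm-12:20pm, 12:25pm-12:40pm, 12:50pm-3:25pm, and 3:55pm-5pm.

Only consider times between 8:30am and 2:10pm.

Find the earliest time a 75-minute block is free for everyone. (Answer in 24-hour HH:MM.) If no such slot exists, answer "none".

Oren ∩ Bob: 08:20–11:55, 12:15–12:20, 12:25–12:40, 12:50–14:05, 14:25–15:25, 16:15–16:20.
Restricted to 08:30–14:10: 08:30–11:55, 12:15–12:20, 12:25–12:40, 12:50–14:05.
Windows ≥ 75 min: 08:30–11:55, 12:50–14:05.
Earliest such window starts at 08:30.

08:30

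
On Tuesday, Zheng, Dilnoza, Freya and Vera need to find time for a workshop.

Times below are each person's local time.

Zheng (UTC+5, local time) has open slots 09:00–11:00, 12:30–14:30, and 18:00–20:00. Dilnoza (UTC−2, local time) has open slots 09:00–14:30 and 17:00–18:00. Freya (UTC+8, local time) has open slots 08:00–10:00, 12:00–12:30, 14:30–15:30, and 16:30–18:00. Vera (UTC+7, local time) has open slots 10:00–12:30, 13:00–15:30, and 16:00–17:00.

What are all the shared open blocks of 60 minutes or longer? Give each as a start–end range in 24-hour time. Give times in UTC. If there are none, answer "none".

none

Zheng → UTC: 04:00–06:00, 07:30–09:30, 13:00–15:00.
Dilnoza → UTC: 11:00–16:30, 19:00–20:00.
Freya → UTC: 00:00–02:00, 04:00–04:30, 06:30–07:30, 08:30–10:00.
Vera → UTC: 03:00–05:30, 06:00–08:30, 09:00–10:00.
Zheng ∩ Dilnoza: 13:00–15:00.
Zheng ∩ Dilnoza ∩ Freya: (none).
Zheng ∩ Dilnoza ∩ Freya ∩ Vera: (none).
Windows ≥ 60 min: (none).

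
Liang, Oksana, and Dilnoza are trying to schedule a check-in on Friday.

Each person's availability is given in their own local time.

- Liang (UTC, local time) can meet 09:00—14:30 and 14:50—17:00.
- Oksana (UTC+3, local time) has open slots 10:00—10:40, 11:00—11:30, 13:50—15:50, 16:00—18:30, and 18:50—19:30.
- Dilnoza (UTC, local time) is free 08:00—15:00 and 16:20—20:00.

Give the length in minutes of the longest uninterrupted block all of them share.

Liang → UTC: 09:00–14:30, 14:50–17:00.
Oksana → UTC: 07:00–07:40, 08:00–08:30, 10:50–12:50, 13:00–15:30, 15:50–16:30.
Dilnoza → UTC: 08:00–15:00, 16:20–20:00.
Liang ∩ Oksana: 10:50–12:50, 13:00–14:30, 14:50–15:30, 15:50–16:30.
Liang ∩ Oksana ∩ Dilnoza: 10:50–12:50, 13:00–14:30, 14:50–15:00, 16:20–16:30.
Common window lengths: 120, 90, 10, 10 min; longest is 120.

120 minutes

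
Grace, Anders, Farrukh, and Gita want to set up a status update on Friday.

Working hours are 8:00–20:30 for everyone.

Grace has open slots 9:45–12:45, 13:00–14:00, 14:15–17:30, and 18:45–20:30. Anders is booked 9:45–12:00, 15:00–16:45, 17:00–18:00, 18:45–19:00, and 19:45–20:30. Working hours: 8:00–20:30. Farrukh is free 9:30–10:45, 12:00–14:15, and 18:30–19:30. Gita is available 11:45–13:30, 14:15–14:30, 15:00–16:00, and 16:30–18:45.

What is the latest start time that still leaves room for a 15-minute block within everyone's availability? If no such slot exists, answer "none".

Anders free within 08:00–20:30: 08:00–09:45, 12:00–15:00, 16:45–17:00, 18:00–18:45, 19:00–19:45.
Grace ∩ Anders: 12:00–12:45, 13:00–14:00, 14:15–15:00, 16:45–17:00, 19:00–19:45.
Grace ∩ Anders ∩ Farrukh: 12:00–12:45, 13:00–14:00, 19:00–19:30.
Grace ∩ Anders ∩ Farrukh ∩ Gita: 12:00–12:45, 13:00–13:30.
Windows ≥ 15 min: 12:00–12:45, 13:00–13:30.
Latest start in the last window 13:00–13:30 is 13:30 − 15 min = 13:15.

13:15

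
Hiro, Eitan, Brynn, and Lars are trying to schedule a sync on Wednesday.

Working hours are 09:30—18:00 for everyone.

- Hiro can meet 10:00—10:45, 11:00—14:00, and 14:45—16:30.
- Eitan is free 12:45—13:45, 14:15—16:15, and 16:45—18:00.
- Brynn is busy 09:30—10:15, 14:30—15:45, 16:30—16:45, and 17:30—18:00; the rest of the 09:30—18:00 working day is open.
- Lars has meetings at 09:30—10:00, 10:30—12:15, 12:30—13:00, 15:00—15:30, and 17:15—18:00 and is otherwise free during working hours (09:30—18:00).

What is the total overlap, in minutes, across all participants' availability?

75 minutes

Brynn free within 09:30–18:00: 10:15–14:30, 15:45–16:30, 16:45–17:30.
Lars free within 09:30–18:00: 10:00–10:30, 12:15–12:30, 13:00–15:00, 15:30–17:15.
Hiro ∩ Eitan: 12:45–13:45, 14:45–16:15.
Hiro ∩ Eitan ∩ Brynn: 12:45–13:45, 15:45–16:15.
Hiro ∩ Eitan ∩ Brynn ∩ Lars: 13:00–13:45, 15:45–16:15.
Total common minutes: 45 + 30 = 75.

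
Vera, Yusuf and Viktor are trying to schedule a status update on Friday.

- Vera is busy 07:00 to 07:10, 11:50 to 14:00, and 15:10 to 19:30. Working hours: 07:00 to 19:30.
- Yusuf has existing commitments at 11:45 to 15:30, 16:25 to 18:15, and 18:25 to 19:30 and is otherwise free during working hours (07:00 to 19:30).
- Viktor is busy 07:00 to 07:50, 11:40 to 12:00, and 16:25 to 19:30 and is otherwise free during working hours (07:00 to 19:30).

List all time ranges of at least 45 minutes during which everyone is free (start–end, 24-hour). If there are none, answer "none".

07:50–11:40

Vera free within 07:00–19:30: 07:10–11:50, 14:00–15:10.
Yusuf free within 07:00–19:30: 07:00–11:45, 15:30–16:25, 18:15–18:25.
Viktor free within 07:00–19:30: 07:50–11:40, 12:00–16:25.
Vera ∩ Yusuf: 07:10–11:45.
Vera ∩ Yusuf ∩ Viktor: 07:50–11:40.
Windows ≥ 45 min: 07:50–11:40.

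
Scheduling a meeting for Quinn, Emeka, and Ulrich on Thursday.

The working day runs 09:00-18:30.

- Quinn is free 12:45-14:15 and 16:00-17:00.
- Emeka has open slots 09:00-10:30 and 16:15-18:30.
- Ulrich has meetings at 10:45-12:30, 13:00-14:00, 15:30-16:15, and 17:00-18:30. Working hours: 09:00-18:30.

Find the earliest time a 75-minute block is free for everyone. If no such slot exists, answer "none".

none

Ulrich free within 09:00–18:30: 09:00–10:45, 12:30–13:00, 14:00–15:30, 16:15–17:00.
Quinn ∩ Emeka: 16:15–17:00.
Quinn ∩ Emeka ∩ Ulrich: 16:15–17:00.
Windows ≥ 75 min: (none).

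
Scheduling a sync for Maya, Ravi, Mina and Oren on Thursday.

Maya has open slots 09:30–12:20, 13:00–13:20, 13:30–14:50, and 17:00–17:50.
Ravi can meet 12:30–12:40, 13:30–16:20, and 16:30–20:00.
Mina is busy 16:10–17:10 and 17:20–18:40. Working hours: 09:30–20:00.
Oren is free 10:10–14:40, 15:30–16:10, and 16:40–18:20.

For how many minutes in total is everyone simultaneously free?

80 minutes

Mina free within 09:30–20:00: 09:30–16:10, 17:10–17:20, 18:40–20:00.
Maya ∩ Ravi: 13:30–14:50, 17:00–17:50.
Maya ∩ Ravi ∩ Mina: 13:30–14:50, 17:10–17:20.
Maya ∩ Ravi ∩ Mina ∩ Oren: 13:30–14:40, 17:10–17:20.
Total common minutes: 70 + 10 = 80.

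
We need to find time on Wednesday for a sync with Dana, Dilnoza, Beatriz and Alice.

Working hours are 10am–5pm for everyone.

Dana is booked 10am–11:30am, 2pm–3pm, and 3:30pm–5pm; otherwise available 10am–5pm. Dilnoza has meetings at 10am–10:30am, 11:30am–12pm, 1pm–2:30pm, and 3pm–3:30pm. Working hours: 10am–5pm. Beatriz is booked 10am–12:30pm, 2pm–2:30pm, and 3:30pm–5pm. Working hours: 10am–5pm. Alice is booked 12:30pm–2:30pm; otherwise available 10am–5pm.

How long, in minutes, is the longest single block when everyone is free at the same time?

Dana free within 10:00–17:00: 11:30–14:00, 15:00–15:30.
Dilnoza free within 10:00–17:00: 10:30–11:30, 12:00–13:00, 14:30–15:00, 15:30–17:00.
Beatriz free within 10:00–17:00: 12:30–14:00, 14:30–15:30.
Alice free within 10:00–17:00: 10:00–12:30, 14:30–17:00.
Dana ∩ Dilnoza: 12:00–13:00.
Dana ∩ Dilnoza ∩ Beatriz: 12:30–13:00.
Dana ∩ Dilnoza ∩ Beatriz ∩ Alice: (none).
No common window.

0 minutes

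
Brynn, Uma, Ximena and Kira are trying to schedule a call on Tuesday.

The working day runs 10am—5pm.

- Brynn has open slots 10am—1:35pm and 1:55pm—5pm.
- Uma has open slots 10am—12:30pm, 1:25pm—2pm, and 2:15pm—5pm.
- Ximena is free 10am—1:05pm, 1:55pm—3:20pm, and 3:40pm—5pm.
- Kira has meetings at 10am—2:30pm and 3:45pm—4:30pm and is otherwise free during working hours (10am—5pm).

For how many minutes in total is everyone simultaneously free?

85 minutes

Kira free within 10:00–17:00: 14:30–15:45, 16:30–17:00.
Brynn ∩ Uma: 10:00–12:30, 13:25–13:35, 13:55–14:00, 14:15–17:00.
Brynn ∩ Uma ∩ Ximena: 10:00–12:30, 13:55–14:00, 14:15–15:20, 15:40–17:00.
Brynn ∩ Uma ∩ Ximena ∩ Kira: 14:30–15:20, 15:40–15:45, 16:30–17:00.
Total common minutes: 50 + 5 + 30 = 85.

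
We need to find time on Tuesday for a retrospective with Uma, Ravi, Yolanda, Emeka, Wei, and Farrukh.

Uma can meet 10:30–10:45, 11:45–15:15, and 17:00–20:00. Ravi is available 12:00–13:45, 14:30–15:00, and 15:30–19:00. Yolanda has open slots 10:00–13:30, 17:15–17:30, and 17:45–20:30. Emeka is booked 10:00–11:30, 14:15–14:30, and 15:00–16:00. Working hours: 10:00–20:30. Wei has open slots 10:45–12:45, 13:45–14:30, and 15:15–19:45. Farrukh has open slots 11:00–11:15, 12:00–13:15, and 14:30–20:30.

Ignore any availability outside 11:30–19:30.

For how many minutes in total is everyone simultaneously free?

Emeka free within 10:00–20:30: 11:30–14:15, 14:30–15:00, 16:00–20:30.
Uma ∩ Ravi: 12:00–13:45, 14:30–15:00, 17:00–19:00.
Uma ∩ Ravi ∩ Yolanda: 12:00–13:30, 17:15–17:30, 17:45–19:00.
Uma ∩ Ravi ∩ Yolanda ∩ Emeka: 12:00–13:30, 17:15–17:30, 17:45–19:00.
Uma ∩ Ravi ∩ Yolanda ∩ Emeka ∩ Wei: 12:00–12:45, 17:15–17:30, 17:45–19:00.
Uma ∩ Ravi ∩ Yolanda ∩ Emeka ∩ Wei ∩ Farrukh: 12:00–12:45, 17:15–17:30, 17:45–19:00.
Restricted to 11:30–19:30: 12:00–12:45, 17:15–17:30, 17:45–19:00.
Total common minutes: 45 + 15 + 75 = 135.

135 minutes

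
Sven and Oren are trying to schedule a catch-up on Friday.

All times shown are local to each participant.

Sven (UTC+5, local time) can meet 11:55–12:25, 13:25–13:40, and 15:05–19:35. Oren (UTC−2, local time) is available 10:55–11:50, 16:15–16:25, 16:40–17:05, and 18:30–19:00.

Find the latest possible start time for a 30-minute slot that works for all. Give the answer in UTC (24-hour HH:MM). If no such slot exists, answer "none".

Sven → UTC: 06:55–07:25, 08:25–08:40, 10:05–14:35.
Oren → UTC: 12:55–13:50, 18:15–18:25, 18:40–19:05, 20:30–21:00.
Sven ∩ Oren: 12:55–13:50.
Windows ≥ 30 min: 12:55–13:50.
Latest start in the last window 12:55–13:50 is 13:50 − 30 min = 13:20.

13:20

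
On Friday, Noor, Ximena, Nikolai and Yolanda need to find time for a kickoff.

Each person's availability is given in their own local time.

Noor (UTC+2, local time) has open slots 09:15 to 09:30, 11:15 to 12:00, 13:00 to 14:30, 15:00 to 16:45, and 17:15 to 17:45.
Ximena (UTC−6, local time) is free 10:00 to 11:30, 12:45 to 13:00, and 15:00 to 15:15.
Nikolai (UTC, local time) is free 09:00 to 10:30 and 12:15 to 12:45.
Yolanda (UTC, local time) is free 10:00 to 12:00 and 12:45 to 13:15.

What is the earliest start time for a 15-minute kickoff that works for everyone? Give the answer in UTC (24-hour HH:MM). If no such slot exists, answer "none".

Noor → UTC: 07:15–07:30, 09:15–10:00, 11:00–12:30, 13:00–14:45, 15:15–15:45.
Ximena → UTC: 16:00–17:30, 18:45–19:00, 21:00–21:15.
Nikolai → UTC: 09:00–10:30, 12:15–12:45.
Yolanda → UTC: 10:00–12:00, 12:45–13:15.
Noor ∩ Ximena: (none).
Noor ∩ Ximena ∩ Nikolai: (none).
Noor ∩ Ximena ∩ Nikolai ∩ Yolanda: (none).
Windows ≥ 15 min: (none).

none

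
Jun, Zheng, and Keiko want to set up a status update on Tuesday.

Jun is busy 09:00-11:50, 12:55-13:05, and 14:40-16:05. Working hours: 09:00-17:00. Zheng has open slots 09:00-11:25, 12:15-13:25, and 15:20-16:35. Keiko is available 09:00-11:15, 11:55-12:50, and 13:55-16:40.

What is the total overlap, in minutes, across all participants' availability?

Jun free within 09:00–17:00: 11:50–12:55, 13:05–14:40, 16:05–17:00.
Jun ∩ Zheng: 12:15–12:55, 13:05–13:25, 16:05–16:35.
Jun ∩ Zheng ∩ Keiko: 12:15–12:50, 16:05–16:35.
Total common minutes: 35 + 30 = 65.

65 minutes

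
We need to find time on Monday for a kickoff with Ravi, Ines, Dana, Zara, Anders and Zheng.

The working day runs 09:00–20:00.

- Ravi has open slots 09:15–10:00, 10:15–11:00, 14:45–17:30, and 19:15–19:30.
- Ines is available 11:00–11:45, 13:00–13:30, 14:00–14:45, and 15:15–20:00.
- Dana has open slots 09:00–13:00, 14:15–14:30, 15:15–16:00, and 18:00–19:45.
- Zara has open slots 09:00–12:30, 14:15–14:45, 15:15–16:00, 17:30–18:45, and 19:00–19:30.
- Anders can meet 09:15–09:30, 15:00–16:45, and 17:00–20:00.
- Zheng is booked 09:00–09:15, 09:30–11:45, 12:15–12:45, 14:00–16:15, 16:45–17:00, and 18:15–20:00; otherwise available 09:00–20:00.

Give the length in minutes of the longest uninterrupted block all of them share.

Zheng free within 09:00–20:00: 09:15–09:30, 11:45–12:15, 12:45–14:00, 16:15–16:45, 17:00–18:15.
Ravi ∩ Ines: 15:15–17:30, 19:15–19:30.
Ravi ∩ Ines ∩ Dana: 15:15–16:00, 19:15–19:30.
Ravi ∩ Ines ∩ Dana ∩ Zara: 15:15–16:00, 19:15–19:30.
Ravi ∩ Ines ∩ Dana ∩ Zara ∩ Anders: 15:15–16:00, 19:15–19:30.
Ravi ∩ Ines ∩ Dana ∩ Zara ∩ Anders ∩ Zheng: (none).
No common window.

0 minutes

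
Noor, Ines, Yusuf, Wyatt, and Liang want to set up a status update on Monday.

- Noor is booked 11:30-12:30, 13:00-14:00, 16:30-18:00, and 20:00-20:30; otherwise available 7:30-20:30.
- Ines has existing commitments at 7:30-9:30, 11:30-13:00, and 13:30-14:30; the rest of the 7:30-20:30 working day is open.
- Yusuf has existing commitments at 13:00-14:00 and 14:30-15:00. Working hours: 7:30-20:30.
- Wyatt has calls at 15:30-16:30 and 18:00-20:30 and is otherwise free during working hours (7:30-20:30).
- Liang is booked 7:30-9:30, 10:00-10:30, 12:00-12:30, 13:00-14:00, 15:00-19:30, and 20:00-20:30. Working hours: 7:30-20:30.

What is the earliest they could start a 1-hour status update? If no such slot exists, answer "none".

10:30

Noor free within 07:30–20:30: 07:30–11:30, 12:30–13:00, 14:00–16:30, 18:00–20:00.
Ines free within 07:30–20:30: 09:30–11:30, 13:00–13:30, 14:30–20:30.
Yusuf free within 07:30–20:30: 07:30–13:00, 14:00–14:30, 15:00–20:30.
Wyatt free within 07:30–20:30: 07:30–15:30, 16:30–18:00.
Liang free within 07:30–20:30: 09:30–10:00, 10:30–12:00, 12:30–13:00, 14:00–15:00, 19:30–20:00.
Noor ∩ Ines: 09:30–11:30, 14:30–16:30, 18:00–20:00.
Noor ∩ Ines ∩ Yusuf: 09:30–11:30, 15:00–16:30, 18:00–20:00.
Noor ∩ Ines ∩ Yusuf ∩ Wyatt: 09:30–11:30, 15:00–15:30.
Noor ∩ Ines ∩ Yusuf ∩ Wyatt ∩ Liang: 09:30–10:00, 10:30–11:30.
Windows ≥ 60 min: 10:30–11:30.
Earliest such window starts at 10:30.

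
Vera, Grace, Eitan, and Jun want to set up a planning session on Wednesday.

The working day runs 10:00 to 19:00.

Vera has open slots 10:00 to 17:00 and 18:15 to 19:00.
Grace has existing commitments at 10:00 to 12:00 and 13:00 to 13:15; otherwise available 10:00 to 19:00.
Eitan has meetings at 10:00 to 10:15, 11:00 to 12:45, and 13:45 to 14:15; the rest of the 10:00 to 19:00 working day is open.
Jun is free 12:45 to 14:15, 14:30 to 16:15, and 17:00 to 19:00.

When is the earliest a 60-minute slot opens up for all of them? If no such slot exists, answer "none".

14:30

Grace free within 10:00–19:00: 12:00–13:00, 13:15–19:00.
Eitan free within 10:00–19:00: 10:15–11:00, 12:45–13:45, 14:15–19:00.
Vera ∩ Grace: 12:00–13:00, 13:15–17:00, 18:15–19:00.
Vera ∩ Grace ∩ Eitan: 12:45–13:00, 13:15–13:45, 14:15–17:00, 18:15–19:00.
Vera ∩ Grace ∩ Eitan ∩ Jun: 12:45–13:00, 13:15–13:45, 14:30–16:15, 18:15–19:00.
Windows ≥ 60 min: 14:30–16:15.
Earliest such window starts at 14:30.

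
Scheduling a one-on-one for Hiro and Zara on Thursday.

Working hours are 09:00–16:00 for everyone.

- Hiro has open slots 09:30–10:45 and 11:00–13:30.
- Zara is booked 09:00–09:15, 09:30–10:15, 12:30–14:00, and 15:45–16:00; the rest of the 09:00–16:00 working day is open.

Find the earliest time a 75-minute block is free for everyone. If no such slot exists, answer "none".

11:00

Zara free within 09:00–16:00: 09:15–09:30, 10:15–12:30, 14:00–15:45.
Hiro ∩ Zara: 10:15–10:45, 11:00–12:30.
Windows ≥ 75 min: 11:00–12:30.
Earliest such window starts at 11:00.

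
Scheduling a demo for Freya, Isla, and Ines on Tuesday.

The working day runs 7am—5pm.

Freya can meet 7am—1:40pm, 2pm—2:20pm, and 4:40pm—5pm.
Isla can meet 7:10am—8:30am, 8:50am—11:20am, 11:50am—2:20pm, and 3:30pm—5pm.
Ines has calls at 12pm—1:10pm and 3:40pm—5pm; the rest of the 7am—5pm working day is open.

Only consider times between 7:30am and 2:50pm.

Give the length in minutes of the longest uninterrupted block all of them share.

150 minutes

Ines free within 07:00–17:00: 07:00–12:00, 13:10–15:40.
Freya ∩ Isla: 07:10–08:30, 08:50–11:20, 11:50–13:40, 14:00–14:20, 16:40–17:00.
Freya ∩ Isla ∩ Ines: 07:10–08:30, 08:50–11:20, 11:50–12:00, 13:10–13:40, 14:00–14:20.
Restricted to 07:30–14:50: 07:30–08:30, 08:50–11:20, 11:50–12:00, 13:10–13:40, 14:00–14:20.
Common window lengths: 60, 150, 10, 30, 20 min; longest is 150.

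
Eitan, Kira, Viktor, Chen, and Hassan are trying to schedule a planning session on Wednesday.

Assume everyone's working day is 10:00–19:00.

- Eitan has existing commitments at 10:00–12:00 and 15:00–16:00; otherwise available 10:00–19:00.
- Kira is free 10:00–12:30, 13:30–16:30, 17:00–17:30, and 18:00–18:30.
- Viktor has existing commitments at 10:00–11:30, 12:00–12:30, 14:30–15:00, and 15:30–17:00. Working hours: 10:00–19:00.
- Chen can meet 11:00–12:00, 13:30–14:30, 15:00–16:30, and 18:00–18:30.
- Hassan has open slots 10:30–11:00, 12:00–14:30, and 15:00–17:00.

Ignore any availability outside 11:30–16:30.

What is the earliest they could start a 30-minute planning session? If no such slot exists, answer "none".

13:30

Eitan free within 10:00–19:00: 12:00–15:00, 16:00–19:00.
Viktor free within 10:00–19:00: 11:30–12:00, 12:30–14:30, 15:00–15:30, 17:00–19:00.
Eitan ∩ Kira: 12:00–12:30, 13:30–15:00, 16:00–16:30, 17:00–17:30, 18:00–18:30.
Eitan ∩ Kira ∩ Viktor: 13:30–14:30, 17:00–17:30, 18:00–18:30.
Eitan ∩ Kira ∩ Viktor ∩ Chen: 13:30–14:30, 18:00–18:30.
Eitan ∩ Kira ∩ Viktor ∩ Chen ∩ Hassan: 13:30–14:30.
Restricted to 11:30–16:30: 13:30–14:30.
Windows ≥ 30 min: 13:30–14:30.
Earliest such window starts at 13:30.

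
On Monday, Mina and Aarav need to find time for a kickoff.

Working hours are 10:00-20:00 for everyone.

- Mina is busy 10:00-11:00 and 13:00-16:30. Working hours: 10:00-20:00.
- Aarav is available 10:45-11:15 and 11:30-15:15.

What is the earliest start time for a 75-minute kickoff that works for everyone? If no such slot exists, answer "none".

Mina free within 10:00–20:00: 11:00–13:00, 16:30–20:00.
Mina ∩ Aarav: 11:00–11:15, 11:30–13:00.
Windows ≥ 75 min: 11:30–13:00.
Earliest such window starts at 11:30.

11:30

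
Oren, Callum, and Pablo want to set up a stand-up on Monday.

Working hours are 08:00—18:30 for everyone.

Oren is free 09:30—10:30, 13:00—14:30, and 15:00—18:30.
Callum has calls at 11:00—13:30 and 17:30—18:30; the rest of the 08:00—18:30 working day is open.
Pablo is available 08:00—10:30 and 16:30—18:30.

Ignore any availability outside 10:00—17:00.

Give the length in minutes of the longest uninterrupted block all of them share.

Callum free within 08:00–18:30: 08:00–11:00, 13:30–17:30.
Oren ∩ Callum: 09:30–10:30, 13:30–14:30, 15:00–17:30.
Oren ∩ Callum ∩ Pablo: 09:30–10:30, 16:30–17:30.
Restricted to 10:00–17:00: 10:00–10:30, 16:30–17:00.
Common window lengths: 30, 30 min; longest is 30.

30 minutes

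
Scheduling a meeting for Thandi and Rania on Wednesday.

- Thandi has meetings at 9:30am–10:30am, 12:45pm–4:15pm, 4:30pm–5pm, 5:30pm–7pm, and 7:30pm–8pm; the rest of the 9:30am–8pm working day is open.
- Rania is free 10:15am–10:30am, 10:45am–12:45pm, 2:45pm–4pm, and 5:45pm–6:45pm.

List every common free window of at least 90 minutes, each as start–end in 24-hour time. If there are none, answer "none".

10:45–12:45

Thandi free within 09:30–20:00: 10:30–12:45, 16:15–16:30, 17:00–17:30, 19:00–19:30.
Thandi ∩ Rania: 10:45–12:45.
Windows ≥ 90 min: 10:45–12:45.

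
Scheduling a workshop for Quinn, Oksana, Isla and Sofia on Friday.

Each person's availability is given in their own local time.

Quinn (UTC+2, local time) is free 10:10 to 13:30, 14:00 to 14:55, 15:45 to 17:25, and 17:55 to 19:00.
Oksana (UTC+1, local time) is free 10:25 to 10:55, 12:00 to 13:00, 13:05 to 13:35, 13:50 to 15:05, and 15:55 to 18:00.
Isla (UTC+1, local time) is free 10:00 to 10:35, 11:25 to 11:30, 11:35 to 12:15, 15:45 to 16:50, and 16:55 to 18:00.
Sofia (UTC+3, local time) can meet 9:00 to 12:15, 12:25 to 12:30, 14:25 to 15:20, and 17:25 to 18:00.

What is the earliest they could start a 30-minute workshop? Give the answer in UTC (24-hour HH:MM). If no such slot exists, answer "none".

none

Quinn → UTC: 08:10–11:30, 12:00–12:55, 13:45–15:25, 15:55–17:00.
Oksana → UTC: 09:25–09:55, 11:00–12:00, 12:05–12:35, 12:50–14:05, 14:55–17:00.
Isla → UTC: 09:00–09:35, 10:25–10:30, 10:35–11:15, 14:45–15:50, 15:55–17:00.
Sofia → UTC: 06:00–09:15, 09:25–09:30, 11:25–12:20, 14:25–15:00.
Quinn ∩ Oksana: 09:25–09:55, 11:00–11:30, 12:05–12:35, 12:50–12:55, 13:45–14:05, 14:55–15:25, 15:55–17:00.
Quinn ∩ Oksana ∩ Isla: 09:25–09:35, 11:00–11:15, 14:55–15:25, 15:55–17:00.
Quinn ∩ Oksana ∩ Isla ∩ Sofia: 09:25–09:30, 14:55–15:00.
Windows ≥ 30 min: (none).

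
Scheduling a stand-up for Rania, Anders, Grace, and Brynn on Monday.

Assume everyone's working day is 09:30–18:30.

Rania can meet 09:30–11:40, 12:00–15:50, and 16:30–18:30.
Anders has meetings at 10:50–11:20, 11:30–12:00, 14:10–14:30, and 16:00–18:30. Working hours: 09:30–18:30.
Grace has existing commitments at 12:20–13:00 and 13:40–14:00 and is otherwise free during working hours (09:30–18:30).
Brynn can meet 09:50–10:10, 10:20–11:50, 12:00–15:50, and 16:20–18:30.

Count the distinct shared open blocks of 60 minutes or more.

1

Anders free within 09:30–18:30: 09:30–10:50, 11:20–11:30, 12:00–14:10, 14:30–16:00.
Grace free within 09:30–18:30: 09:30–12:20, 13:00–13:40, 14:00–18:30.
Rania ∩ Anders: 09:30–10:50, 11:20–11:30, 12:00–14:10, 14:30–15:50.
Rania ∩ Anders ∩ Grace: 09:30–10:50, 11:20–11:30, 12:00–12:20, 13:00–13:40, 14:00–14:10, 14:30–15:50.
Rania ∩ Anders ∩ Grace ∩ Brynn: 09:50–10:10, 10:20–10:50, 11:20–11:30, 12:00–12:20, 13:00–13:40, 14:00–14:10, 14:30–15:50.
Windows ≥ 60 min: 14:30–15:50.
That's 1 window.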